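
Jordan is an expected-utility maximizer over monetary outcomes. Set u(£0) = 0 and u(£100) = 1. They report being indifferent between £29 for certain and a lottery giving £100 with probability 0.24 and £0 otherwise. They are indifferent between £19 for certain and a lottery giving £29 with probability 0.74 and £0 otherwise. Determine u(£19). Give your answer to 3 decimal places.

From the first indifference, u(£29) = 0.24·u(£100) + 0.76·u(£0) = 0.24·1 + 0.76·0 = 0.24.
The second indifference gives u(£19) = 0.74·u(£29) + 0.26·u(£0) = 0.74·0.24 + 0.26·0.00 = 0.1776.

0.178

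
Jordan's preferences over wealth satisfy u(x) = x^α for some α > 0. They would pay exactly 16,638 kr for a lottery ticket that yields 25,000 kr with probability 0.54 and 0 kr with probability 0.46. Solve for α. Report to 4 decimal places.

Since u(0) = 0, the lottery's EU is 0.54·25000^α.
Equating: 16638^α = 0.54·25000^α, i.e. 0.6655^α = 0.54.
Take logs: α = ln 0.54 / ln(16638/25000) ≈ 1.513277.

α ≈ 1.5133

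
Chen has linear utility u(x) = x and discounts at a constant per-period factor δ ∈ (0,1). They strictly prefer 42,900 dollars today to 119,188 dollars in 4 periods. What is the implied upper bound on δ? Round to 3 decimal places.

The preference means 42900 > δ^4·119188.
Hence δ^4 < 42900/119188 = 0.35994, and x ↦ x^(1/4) is increasing on (0,∞).
δ < 0.35994^(1/4) = 0.775.

δ < 0.775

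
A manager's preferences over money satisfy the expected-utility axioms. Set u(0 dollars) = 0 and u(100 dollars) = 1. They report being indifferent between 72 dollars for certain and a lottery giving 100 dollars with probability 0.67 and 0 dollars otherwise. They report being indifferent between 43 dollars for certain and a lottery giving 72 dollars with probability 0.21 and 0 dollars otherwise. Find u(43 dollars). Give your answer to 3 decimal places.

The first gamble pins u(72 dollars): it must equal 0.67·1 + 0.33·0 = 0.67.
Chaining: u(43 dollars) = 0.21·0.67 + 0.79·0.00 = 0.1407.

0.141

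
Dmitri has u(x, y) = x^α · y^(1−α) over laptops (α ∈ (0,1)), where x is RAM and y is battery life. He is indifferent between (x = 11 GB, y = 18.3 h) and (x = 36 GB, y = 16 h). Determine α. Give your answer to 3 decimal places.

α ≈ 0.102

Indifference: 11^α · 18.3^(1−α) = 36^α · 16^(1−α).
Rearrange to (11/36)^α = (16/18.3)^(1−α) and take logs: α·-1.185624 = (1−α)·-0.134312.
With A = -1.185624 and B = -0.134312: α·A = (1−α)·B, so α = B/(A+B) = -0.134312/-1.319936 ≈ 0.102.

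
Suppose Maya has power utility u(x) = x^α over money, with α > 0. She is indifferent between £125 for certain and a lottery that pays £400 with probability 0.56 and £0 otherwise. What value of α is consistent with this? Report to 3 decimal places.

Since u(0) = 0, the lottery's EU is 0.56·400^α.
Setting u(125) equal to that: 125^α = 0.56·400^α ⇒ (125/400)^α = 0.56.
Take logs: α = ln 0.56 / ln(125/400) ≈ 0.49849.

α ≈ 0.498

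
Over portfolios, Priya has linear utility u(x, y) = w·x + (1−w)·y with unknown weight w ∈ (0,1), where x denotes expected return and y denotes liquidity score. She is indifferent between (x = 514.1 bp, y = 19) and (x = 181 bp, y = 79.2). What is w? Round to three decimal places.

w = 0.153

u(514.1,19) = u(181,79.2) means w·514.1 + (1−w)·19 = w·181 + (1−w)·79.2.
Collecting terms: w·333.1 = (1−w)·60.2.
So w/(1−w) = 60.2/333.1 = 0.1807, giving w = 60.2/(333.1+60.2) = 0.153.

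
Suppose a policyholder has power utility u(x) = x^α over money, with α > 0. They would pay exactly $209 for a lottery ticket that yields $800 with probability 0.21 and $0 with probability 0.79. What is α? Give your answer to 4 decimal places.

The lottery's expected utility is 0.21·u(800) + 0.79·u(0) = 0.21·800^α (since u(0) = 0 for α > 0).
Setting u(209) equal to that: 209^α = 0.21·800^α ⇒ (209/800)^α = 0.21.
α = ln(0.21) / ln(209/800) = -1.5606477/-1.3422775 ≈ 1.1627.

α ≈ 1.1627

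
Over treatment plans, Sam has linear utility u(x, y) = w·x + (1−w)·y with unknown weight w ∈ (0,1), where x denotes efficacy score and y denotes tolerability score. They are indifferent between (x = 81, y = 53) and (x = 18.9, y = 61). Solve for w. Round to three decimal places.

Indifference: w·81 + (1−w)·53 = w·18.9 + (1−w)·61.
Rearranging, 62.1·w − 8·(1−w) = 0.
The marginal rate of substitution is 8/62.1, so w = 8/(62.1+8) = 0.114.

w = 0.114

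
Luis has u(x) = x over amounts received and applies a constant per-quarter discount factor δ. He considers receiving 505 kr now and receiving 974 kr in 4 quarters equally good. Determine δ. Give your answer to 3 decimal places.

δ ≈ 0.849

Indifference means u(505) = δ^4 · u(974), so δ^4 = u(505)/u(974).
With u(x) = x: δ^4 = 505/974 = 0.51848.
Taking the 4th root: δ = 0.51848^(1/4) ≈ 0.849.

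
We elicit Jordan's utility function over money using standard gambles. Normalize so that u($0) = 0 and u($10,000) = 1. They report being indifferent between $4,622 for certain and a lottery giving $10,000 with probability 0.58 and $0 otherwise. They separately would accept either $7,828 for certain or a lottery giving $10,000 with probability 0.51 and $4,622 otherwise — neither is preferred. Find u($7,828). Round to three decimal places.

First, u($4,622) = 0.58·u($10,000) + 0.42·u($0) = 0.58.
The second indifference gives u($7,828) = 0.51·u($10,000) + 0.49·u($4,622) = 0.51·1.00 + 0.49·0.58 = 0.7942.

0.794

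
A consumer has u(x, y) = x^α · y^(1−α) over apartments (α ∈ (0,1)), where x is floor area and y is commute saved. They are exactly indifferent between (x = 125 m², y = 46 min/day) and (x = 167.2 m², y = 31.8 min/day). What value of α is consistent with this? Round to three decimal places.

α ≈ 0.559

Indifference: 125^α · 46^(1−α) = 167.2^α · 31.8^(1−α).
Rearrange to (125/167.2)^α = (31.8/46)^(1−α) and take logs: α·-0.290877 = (1−α)·-0.369175.
So α/(1−α) = (-0.369175)/(-0.290877) = 1.269179, and α = 1.269179/2.269179 ≈ 0.559.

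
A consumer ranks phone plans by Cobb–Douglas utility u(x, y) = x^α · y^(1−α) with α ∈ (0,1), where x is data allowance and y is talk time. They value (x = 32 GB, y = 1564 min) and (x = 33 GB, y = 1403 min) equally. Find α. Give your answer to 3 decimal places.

Indifference: 32^α · 1564^(1−α) = 33^α · 1403^(1−α).
Taking logs: α·ln 32 + (1−α)·ln 1564 = α·ln 33 + (1−α)·ln 1403, i.e. α·-0.030772 = (1−α)·-0.108634.
With A = -0.030772 and B = -0.108634: α·A = (1−α)·B, so α = B/(A+B) = -0.108634/-0.139406 ≈ 0.779.

α ≈ 0.779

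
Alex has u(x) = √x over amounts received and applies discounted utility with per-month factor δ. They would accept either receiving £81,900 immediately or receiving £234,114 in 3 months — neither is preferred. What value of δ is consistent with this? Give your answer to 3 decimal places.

δ ≈ 0.839

Indifference means u(81900) = δ^3 · u(234114), so δ^3 = u(81900)/u(234114).
Since u(x) = √x, δ^3 = √(81900/234114) = 0.59146.
So δ = 0.59146^(1/3) ≈ 0.839.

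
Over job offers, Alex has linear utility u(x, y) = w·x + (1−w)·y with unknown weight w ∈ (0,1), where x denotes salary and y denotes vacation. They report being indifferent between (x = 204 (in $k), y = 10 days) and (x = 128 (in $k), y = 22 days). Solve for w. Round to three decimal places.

Indifference: w·204 + (1−w)·10 = w·128 + (1−w)·22.
Rearranging, 76·w − 12·(1−w) = 0.
The marginal rate of substitution is 12/76, so w = 12/(76+12) = 0.136.

w = 0.136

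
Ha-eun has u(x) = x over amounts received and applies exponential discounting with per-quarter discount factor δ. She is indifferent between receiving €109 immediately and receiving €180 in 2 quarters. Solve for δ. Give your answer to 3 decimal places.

Indifference means u(109) = δ^2 · u(180), so δ^2 = u(109)/u(180).
With u(x) = x: δ^2 = 109/180 = 0.60556.
Hence δ = (0.60556)^(1/2) = 0.77817.

δ ≈ 0.778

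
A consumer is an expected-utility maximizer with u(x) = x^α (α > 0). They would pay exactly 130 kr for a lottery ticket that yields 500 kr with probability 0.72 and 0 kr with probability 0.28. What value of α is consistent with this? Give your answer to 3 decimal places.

The lottery's expected utility is 0.72·u(500) + 0.28·u(0) = 0.72·500^α (since u(0) = 0 for α > 0).
Equating: 130^α = 0.72·500^α, i.e. 0.2600^α = 0.72.
Take logs: α = ln 0.72 / ln(130/500) ≈ 0.24386.

α ≈ 0.244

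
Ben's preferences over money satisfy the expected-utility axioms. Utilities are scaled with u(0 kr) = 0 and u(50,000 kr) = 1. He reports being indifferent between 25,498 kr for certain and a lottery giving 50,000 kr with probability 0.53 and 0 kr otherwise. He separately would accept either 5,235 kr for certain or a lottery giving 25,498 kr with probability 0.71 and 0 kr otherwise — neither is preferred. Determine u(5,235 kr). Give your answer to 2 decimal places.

0.38

The first gamble pins u(25,498 kr): it must equal 0.53·1 + 0.47·0 = 0.53.
Then u(5,235 kr) = 0.71·u(25,498 kr) + 0.29·u(0 kr) = 0.71·0.53 + 0.29·0.00 = 0.3763.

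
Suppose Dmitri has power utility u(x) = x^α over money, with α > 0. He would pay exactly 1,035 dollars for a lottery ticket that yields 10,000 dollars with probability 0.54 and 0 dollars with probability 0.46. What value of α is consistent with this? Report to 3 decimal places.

α ≈ 0.272

The lottery's expected utility is 0.54·u(10000) + 0.46·u(0) = 0.54·10000^α (since u(0) = 0 for α > 0).
Equating: 1035^α = 0.54·10000^α, i.e. 0.1035^α = 0.54.
Taking logs: α·ln(1035/10000) = ln(0.54), so α = -0.616186 / -2.268184 ≈ 0.272.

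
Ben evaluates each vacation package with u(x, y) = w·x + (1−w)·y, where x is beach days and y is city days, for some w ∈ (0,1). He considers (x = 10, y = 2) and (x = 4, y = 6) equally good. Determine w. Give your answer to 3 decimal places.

w = 0.400

Equating utilities: w·10 + (1−w)·2 = w·4 + (1−w)·6.
Rearranging, 6·w − 4·(1−w) = 0.
So w/(1−w) = 4/6 = 0.6667, giving w = 4/(6+4) = 0.400.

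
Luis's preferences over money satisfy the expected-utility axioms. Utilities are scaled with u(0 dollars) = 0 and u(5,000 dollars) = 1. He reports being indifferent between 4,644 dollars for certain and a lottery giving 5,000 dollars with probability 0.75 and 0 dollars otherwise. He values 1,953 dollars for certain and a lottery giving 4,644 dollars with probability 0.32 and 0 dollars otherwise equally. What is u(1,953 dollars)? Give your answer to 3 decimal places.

From the first indifference, u(4,644 dollars) = 0.75·u(5,000 dollars) + 0.25·u(0 dollars) = 0.75·1 + 0.25·0 = 0.75.
Chaining: u(1,953 dollars) = 0.32·0.75 + 0.68·0.00 = 0.2400.

0.240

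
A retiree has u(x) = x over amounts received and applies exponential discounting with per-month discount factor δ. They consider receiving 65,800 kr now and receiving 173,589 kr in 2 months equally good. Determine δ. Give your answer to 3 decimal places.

The payoff in 2 months is discounted by δ^2, so u(65800) = δ^2·u(173589) and δ^2 = u(65800)/u(173589).
With u(x) = x: δ^2 = 65800/173589 = 0.37906.
Taking the square root: δ = 0.37906^(1/2) ≈ 0.616.

δ ≈ 0.616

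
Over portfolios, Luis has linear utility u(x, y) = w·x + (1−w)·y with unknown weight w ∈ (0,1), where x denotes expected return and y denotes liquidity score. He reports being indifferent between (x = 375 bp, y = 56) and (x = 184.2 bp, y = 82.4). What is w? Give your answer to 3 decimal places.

w = 0.122

Equating utilities: w·375 + (1−w)·56 = w·184.2 + (1−w)·82.4.
Rearranging, 190.8·w − 26.4·(1−w) = 0.
So w/(1−w) = 26.4/190.8 = 0.1384, giving w = 26.4/(190.8+26.4) = 0.122.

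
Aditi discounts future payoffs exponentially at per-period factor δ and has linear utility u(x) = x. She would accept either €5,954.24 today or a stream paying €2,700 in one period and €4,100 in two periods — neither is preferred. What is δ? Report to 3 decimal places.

The stream is worth 2700δ + 4100δ² today, so 2700δ + 4100δ² = 5954.24.
That is, 4100δ² + 2700δ − 5954.24 = 0, a quadratic in δ.
The positive root is δ = [−2700 + √(2700² + 4·4100·5954.24)] / (2·4100) = (−2700 + 10244.000)/8200 ≈ 0.920.

δ ≈ 0.920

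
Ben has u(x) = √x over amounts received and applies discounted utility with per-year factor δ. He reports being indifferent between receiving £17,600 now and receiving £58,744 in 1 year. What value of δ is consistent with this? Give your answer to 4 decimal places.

The payoff in 1 year is discounted by δ, so u(17600) = δ·u(58744) and δ = u(17600)/u(58744).
With u(x) = √x: δ = √17600/√58744 = √(17600/58744) = 0.54736.

δ ≈ 0.5474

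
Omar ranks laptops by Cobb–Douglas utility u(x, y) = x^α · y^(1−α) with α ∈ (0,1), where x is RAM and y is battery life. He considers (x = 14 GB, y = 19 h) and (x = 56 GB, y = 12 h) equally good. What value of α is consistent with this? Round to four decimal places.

The Cobb–Douglas utilities coincide, so 14^α·19^(1−α) = 56^α·12^(1−α).
Rearrange to (14/56)^α = (12/19)^(1−α) and take logs: α·-1.3862944 = (1−α)·-0.4595323.
With A = -1.3862944 and B = -0.4595323: α·A = (1−α)·B, so α = B/(A+B) = -0.4595323/-1.8458267 ≈ 0.2490.

α ≈ 0.2490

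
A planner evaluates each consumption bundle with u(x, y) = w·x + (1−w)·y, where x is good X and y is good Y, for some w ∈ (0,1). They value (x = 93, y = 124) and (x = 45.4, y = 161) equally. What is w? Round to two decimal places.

Equating utilities: w·93 + (1−w)·124 = w·45.4 + (1−w)·161.
Rearranging, 47.6·w − 37·(1−w) = 0.
Hence w = 37/(47.6+37) = 37/84.6 = 0.44.

w = 0.44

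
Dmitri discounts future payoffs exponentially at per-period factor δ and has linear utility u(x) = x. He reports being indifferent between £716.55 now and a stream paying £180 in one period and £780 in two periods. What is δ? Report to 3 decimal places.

δ ≈ 0.850

The stream is worth 180δ + 780δ² today, so 180δ + 780δ² = 716.55.
Rearranged: 780δ² + 180δ − 716.55 = 0.
δ = (−180 + √(180² + 4·780·716.55)) / (2·780) = (−180 + √2268036.00) / 1560 ≈ 0.850.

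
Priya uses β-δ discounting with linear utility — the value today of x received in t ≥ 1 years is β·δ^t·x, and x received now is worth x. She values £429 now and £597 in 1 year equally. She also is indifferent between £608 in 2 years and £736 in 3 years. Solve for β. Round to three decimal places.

β ≈ 0.870

Both payoffs in the second observation are in the future, so β drops out: δ^2·608 = δ^3·736 ⇒ δ = 608/736 = 0.82609.
Now use the now-vs-future pair: 429 = β·δ·597 gives β = 429/(0.82609·597) ≈ 0.870.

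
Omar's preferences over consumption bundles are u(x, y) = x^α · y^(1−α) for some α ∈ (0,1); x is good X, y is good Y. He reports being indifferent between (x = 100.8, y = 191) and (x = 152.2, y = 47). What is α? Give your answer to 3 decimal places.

The Cobb–Douglas utilities coincide, so 100.8^α·191^(1−α) = 152.2^α·47^(1−α).
Taking logs: α·ln 100.8 + (1−α)·ln 191 = α·ln 152.2 + (1−α)·ln 47, i.e. α·-0.412057 = (1−α)·-1.402126.
With A = -0.412057 and B = -1.402126: α·A = (1−α)·B, so α = B/(A+B) = -1.402126/-1.814183 ≈ 0.773.

α ≈ 0.773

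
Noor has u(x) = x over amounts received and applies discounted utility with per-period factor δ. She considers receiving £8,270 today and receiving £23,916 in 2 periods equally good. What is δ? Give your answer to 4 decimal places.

δ ≈ 0.5880

Indifference means u(8270) = δ^2 · u(23916), so δ^2 = u(8270)/u(23916).
With u(x) = x: δ^2 = 8270/23916 = 0.34579.
So δ = 0.34579^(1/2) ≈ 0.5880.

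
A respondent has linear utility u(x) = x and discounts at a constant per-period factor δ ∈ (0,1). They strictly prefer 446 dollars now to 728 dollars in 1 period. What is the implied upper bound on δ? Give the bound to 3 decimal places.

Under u(x) = x this choice says 446 > δ·728.
Dividing through by 728 gives δ < 0.61264.

δ < 0.613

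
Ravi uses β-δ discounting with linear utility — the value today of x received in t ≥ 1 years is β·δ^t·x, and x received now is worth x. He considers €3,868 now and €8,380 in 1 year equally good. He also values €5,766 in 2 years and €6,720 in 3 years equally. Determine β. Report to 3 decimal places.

β ≈ 0.538

From the later pair, β·δ^2·5766 = β·δ^3·6720; dividing through, δ = 5766/6720 = 0.85804.
The first indifference: 3868 = β·δ·8380, so β = 3868/(δ·8380) = 3868/(0.85804·8380) ≈ 0.538.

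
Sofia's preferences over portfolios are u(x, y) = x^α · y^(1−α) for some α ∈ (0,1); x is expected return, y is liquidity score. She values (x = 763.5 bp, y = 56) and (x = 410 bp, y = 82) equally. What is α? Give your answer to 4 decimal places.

Indifference: 763.5^α · 56^(1−α) = 410^α · 82^(1−α).
Taking logs: α·ln 763.5 + (1−α)·ln 56 = α·ln 410 + (1−α)·ln 82, i.e. α·0.6217560 = (1−α)·0.3813676.
Thus α·(1.0031236) = 0.3813676, so α = 0.3813676/1.0031236 ≈ 0.3802.

α ≈ 0.3802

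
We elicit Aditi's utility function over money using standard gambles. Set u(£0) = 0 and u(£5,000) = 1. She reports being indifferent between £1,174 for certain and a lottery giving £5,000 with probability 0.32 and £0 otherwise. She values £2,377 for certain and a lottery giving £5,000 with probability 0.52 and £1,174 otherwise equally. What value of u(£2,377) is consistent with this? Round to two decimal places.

First, u(£1,174) = 0.32·u(£5,000) + 0.68·u(£0) = 0.32.
The second indifference gives u(£2,377) = 0.52·u(£5,000) + 0.48·u(£1,174) = 0.52·1.00 + 0.48·0.32 = 0.6736.

0.67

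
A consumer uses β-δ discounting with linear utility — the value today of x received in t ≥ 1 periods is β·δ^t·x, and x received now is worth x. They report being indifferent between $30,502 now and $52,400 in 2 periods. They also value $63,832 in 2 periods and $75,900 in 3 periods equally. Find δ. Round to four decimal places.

δ ≈ 0.8410

The second indifference involves only future payoffs, so β cancels: β·δ^2·63832 = β·δ^3·75900, giving δ = 63832/75900 = 0.84100.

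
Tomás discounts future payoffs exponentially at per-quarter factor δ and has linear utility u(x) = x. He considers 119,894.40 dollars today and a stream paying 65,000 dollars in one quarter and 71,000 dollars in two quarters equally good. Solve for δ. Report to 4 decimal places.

δ ≈ 0.9200

Present value of the stream is 65000·δ + 71000·δ². Indifference gives 65000δ + 71000δ² = 119894.40.
That is, 71000δ² + 65000δ − 119894.40 = 0, a quadratic in δ.
The positive root is δ = [−65000 + √(65000² + 4·71000·119894.40)] / (2·71000) = (−65000 + 195640.000)/142000 ≈ 0.9200.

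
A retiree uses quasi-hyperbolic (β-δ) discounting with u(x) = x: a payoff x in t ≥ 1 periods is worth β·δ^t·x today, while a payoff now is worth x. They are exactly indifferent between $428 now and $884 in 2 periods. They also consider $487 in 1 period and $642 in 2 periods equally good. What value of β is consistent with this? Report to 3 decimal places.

The second indifference involves only future payoffs, so β cancels: β·δ^1·487 = β·δ^2·642, giving δ = 487/642 = 0.75857.
Now use the now-vs-future pair: 428 = β·δ^2·884 gives β = 428/(0.57542·884) ≈ 0.841.

β ≈ 0.841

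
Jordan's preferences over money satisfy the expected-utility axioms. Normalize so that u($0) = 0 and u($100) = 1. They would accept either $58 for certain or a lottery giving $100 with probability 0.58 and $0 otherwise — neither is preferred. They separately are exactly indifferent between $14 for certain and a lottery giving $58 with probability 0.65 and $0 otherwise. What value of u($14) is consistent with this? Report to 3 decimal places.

From the first indifference, u($58) = 0.58·u($100) + 0.42·u($0) = 0.58·1 + 0.42·0 = 0.58.
Chaining: u($14) = 0.65·0.58 + 0.35·0.00 = 0.3770.

0.377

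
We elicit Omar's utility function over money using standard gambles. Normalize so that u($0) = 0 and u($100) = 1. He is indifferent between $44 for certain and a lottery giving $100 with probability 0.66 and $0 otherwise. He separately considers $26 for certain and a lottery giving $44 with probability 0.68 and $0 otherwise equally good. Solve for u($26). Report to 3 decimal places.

First, u($44) = 0.66·u($100) + 0.34·u($0) = 0.66.
Then u($26) = 0.68·u($44) + 0.32·u($0) = 0.68·0.66 + 0.32·0.00 = 0.4488.

0.449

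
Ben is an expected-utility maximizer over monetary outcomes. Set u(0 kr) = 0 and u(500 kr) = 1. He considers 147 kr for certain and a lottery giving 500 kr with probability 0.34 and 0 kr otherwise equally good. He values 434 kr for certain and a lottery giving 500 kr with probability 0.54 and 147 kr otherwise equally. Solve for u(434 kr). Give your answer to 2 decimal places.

0.70

The first gamble pins u(147 kr): it must equal 0.34·1 + 0.66·0 = 0.34.
Chaining: u(434 kr) = 0.54·1.00 + 0.46·0.34 = 0.6964.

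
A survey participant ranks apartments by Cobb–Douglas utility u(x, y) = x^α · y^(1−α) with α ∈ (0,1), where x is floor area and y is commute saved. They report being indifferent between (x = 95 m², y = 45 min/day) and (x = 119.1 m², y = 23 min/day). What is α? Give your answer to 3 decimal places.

Indifference: 95^α · 45^(1−α) = 119.1^α · 23^(1−α).
Rearrange to (95/119.1)^α = (23/45)^(1−α) and take logs: α·-0.226087 = (1−α)·-0.671168.
With A = -0.226087 and B = -0.671168: α·A = (1−α)·B, so α = B/(A+B) = -0.671168/-0.897255 ≈ 0.748.

α ≈ 0.748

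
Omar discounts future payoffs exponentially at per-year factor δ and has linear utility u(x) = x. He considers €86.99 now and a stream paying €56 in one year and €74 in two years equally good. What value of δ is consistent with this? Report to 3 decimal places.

Equating present values: 86.99 = 56δ + 74δ².
That is, 74δ² + 56δ − 86.99 = 0, a quadratic in δ.
By the quadratic formula (taking the positive root), δ = (−56 + √28885.04) / 148 ≈ 0.770.

δ ≈ 0.770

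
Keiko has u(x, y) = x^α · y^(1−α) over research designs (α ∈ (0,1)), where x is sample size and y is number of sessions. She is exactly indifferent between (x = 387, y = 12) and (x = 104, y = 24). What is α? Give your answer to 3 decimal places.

α ≈ 0.345

Set the two utilities equal: 387^α·12^(1−α) = 104^α·24^(1−α).
(387/104)^α = (24/12)^(1−α); take logs: α·ln(387/104) = (1−α)·ln(24/12), i.e. α·1.314034 = (1−α)·0.693147.
So α/(1−α) = (0.693147)/(1.314034) = 0.527495, and α = 0.527495/1.527495 ≈ 0.345.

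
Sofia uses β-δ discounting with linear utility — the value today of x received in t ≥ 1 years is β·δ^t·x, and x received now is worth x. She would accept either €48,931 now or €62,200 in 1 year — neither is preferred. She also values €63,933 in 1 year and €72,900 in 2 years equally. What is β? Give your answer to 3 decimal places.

β ≈ 0.897

The second indifference involves only future payoffs, so β cancels: β·δ^1·63933 = β·δ^2·72900, giving δ = 63933/72900 = 0.87700.
The first indifference: 48931 = β·δ·62200, so β = 48931/(δ·62200) = 48931/(0.87700·62200) ≈ 0.897.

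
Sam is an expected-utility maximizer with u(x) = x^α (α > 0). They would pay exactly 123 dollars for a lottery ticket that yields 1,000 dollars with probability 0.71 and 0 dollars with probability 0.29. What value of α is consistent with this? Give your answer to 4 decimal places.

EU(lottery) = 0.71·1000^α + 0.29·0 = 0.71·1000^α.
Indifference: 123^α = 0.71·1000^α, so (123/1000)^α = 0.71.
Take logs: α = ln 0.71 / ln(123/1000) ≈ 0.163435.

α ≈ 0.1634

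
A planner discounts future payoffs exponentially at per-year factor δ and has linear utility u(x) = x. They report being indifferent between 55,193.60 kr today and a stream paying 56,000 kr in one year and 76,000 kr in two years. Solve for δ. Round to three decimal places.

δ ≈ 0.560

Equating present values: 55193.60 = 56000δ + 76000δ².
So 76000δ² + 56000δ − 55193.60 = 0.
The positive root is δ = [−56000 + √(56000² + 4·76000·55193.60)] / (2·76000) = (−56000 + 141120.000)/152000 ≈ 0.560.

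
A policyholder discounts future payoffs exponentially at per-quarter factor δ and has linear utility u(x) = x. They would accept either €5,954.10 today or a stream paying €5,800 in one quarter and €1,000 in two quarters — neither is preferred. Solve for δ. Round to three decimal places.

δ ≈ 0.890

The stream is worth 5800δ + 1000δ² today, so 5800δ + 1000δ² = 5954.10.
Rearranged: 1000δ² + 5800δ − 5954.10 = 0.
The positive root is δ = [−5800 + √(5800² + 4·1000·5954.10)] / (2·1000) = (−5800 + 7580.000)/2000 ≈ 0.890.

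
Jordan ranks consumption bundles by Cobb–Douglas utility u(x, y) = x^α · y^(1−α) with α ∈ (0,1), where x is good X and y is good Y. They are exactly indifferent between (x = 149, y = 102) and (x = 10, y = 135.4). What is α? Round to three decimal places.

Set the two utilities equal: 149^α·102^(1−α) = 10^α·135.4^(1−α).
Taking logs: α·ln 149 + (1−α)·ln 102 = α·ln 10 + (1−α)·ln 135.4, i.e. α·2.701361 = (1−α)·0.283261.
With A = 2.701361 and B = 0.283261: α·A = (1−α)·B, so α = B/(A+B) = 0.283261/2.984622 ≈ 0.095.

α ≈ 0.095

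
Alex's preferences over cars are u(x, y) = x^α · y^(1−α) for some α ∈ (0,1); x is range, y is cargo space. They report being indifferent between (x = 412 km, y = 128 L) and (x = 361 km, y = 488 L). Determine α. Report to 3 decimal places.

α ≈ 0.910

Set the two utilities equal: 412^α·128^(1−α) = 361^α·488^(1−α).
(412/361)^α = (488/128)^(1−α); take logs: α·ln(412/361) = (1−α)·ln(488/128), i.e. α·0.132145 = (1−α)·1.338285.
Thus α·(1.470430) = 1.338285, so α = 1.338285/1.470430 ≈ 0.910.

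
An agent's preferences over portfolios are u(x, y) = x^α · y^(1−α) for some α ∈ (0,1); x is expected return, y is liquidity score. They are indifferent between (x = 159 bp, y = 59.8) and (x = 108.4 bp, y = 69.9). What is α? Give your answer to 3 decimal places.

The Cobb–Douglas utilities coincide, so 159^α·59.8^(1−α) = 108.4^α·69.9^(1−α).
Rearrange to (159/108.4)^α = (69.9/59.8)^(1−α) and take logs: α·0.383076 = (1−α)·0.156060.
So α/(1−α) = (0.156060)/(0.383076) = 0.407387, and α = 0.407387/1.407387 ≈ 0.289.

α ≈ 0.289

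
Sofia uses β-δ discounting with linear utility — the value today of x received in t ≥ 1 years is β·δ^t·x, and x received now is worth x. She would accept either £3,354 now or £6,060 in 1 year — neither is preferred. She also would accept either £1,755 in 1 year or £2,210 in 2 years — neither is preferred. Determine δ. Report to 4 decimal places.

δ ≈ 0.7941

The second indifference involves only future payoffs, so β cancels: β·δ^1·1755 = β·δ^2·2210, giving δ = 1755/2210 = 0.79412.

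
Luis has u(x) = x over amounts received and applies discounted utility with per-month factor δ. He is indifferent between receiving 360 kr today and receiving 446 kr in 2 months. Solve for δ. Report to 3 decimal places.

δ ≈ 0.898

Indifference means u(360) = δ^2 · u(446), so δ^2 = u(360)/u(446).
With u(x) = x: δ^2 = 360/446 = 0.80717.
Hence δ = (0.80717)^(1/2) = 0.89843.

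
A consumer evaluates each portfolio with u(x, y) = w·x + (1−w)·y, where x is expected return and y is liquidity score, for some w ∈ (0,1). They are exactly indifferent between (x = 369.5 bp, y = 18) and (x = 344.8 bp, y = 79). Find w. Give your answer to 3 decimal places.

w = 0.712

Equating utilities: w·369.5 + (1−w)·18 = w·344.8 + (1−w)·79.
Rearranging, 24.7·w − 61·(1−w) = 0.
So w/(1−w) = 61/24.7 = 2.4696, giving w = 61/(24.7+61) = 0.712.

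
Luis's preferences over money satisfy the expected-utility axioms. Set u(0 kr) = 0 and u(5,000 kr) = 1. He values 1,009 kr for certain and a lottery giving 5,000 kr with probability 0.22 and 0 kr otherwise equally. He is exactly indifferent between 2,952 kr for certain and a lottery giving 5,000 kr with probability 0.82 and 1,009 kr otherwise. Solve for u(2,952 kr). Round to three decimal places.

The first gamble pins u(1,009 kr): it must equal 0.22·1 + 0.78·0 = 0.22.
Chaining: u(2,952 kr) = 0.82·1.00 + 0.18·0.22 = 0.8596.

0.860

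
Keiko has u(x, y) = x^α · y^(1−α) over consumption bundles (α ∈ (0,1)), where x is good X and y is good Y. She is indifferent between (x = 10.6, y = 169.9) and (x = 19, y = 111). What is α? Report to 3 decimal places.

α ≈ 0.422

Set the two utilities equal: 10.6^α·169.9^(1−α) = 19^α·111^(1−α).
(10.6/19)^α = (111/169.9)^(1−α); take logs: α·ln(10.6/19) = (1−α)·ln(111/169.9), i.e. α·-0.583585 = (1−α)·-0.425680.
With A = -0.583585 and B = -0.425680: α·A = (1−α)·B, so α = B/(A+B) = -0.425680/-1.009265 ≈ 0.422.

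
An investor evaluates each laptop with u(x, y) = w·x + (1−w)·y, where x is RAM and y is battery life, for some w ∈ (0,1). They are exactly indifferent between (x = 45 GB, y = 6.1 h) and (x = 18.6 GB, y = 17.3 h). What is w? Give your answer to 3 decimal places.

w = 0.298

Equating utilities: w·45 + (1−w)·6.1 = w·18.6 + (1−w)·17.3.
Rearranging, 26.4·w − 11.2·(1−w) = 0.
Hence w = 11.2/(26.4+11.2) = 11.2/37.6 = 0.298.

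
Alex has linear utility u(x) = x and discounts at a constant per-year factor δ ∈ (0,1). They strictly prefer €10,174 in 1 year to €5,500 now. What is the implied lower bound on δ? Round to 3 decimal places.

Comparing present values: 5500 < δ·10174.
Dividing through by 10174 gives δ > 0.54059.

δ > 0.541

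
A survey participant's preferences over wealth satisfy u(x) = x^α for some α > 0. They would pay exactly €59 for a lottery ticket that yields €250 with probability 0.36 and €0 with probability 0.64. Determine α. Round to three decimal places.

α ≈ 0.708

The lottery's expected utility is 0.36·u(250) + 0.64·u(0) = 0.36·250^α (since u(0) = 0 for α > 0).
Equating: 59^α = 0.36·250^α, i.e. 0.2360^α = 0.36.
α = ln(0.36) / ln(59/250) = -1.021651/-1.443923 ≈ 0.708.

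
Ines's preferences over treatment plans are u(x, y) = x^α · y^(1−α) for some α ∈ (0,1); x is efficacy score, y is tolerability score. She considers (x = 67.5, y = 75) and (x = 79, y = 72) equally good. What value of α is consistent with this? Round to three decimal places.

The Cobb–Douglas utilities coincide, so 67.5^α·75^(1−α) = 79^α·72^(1−α).
Rearrange to (67.5/79)^α = (72/75)^(1−α) and take logs: α·-0.157320 = (1−α)·-0.040822.
With A = -0.157320 and B = -0.040822: α·A = (1−α)·B, so α = B/(A+B) = -0.040822/-0.198142 ≈ 0.206.

α ≈ 0.206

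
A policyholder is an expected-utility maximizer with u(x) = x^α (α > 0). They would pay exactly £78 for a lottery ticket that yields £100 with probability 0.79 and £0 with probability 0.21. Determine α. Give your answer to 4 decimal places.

α ≈ 0.9487

Since u(0) = 0, the lottery's EU is 0.79·100^α.
Equating: 78^α = 0.79·100^α, i.e. 0.7800^α = 0.79.
Take logs: α = ln 0.79 / ln(78/100) ≈ 0.948728.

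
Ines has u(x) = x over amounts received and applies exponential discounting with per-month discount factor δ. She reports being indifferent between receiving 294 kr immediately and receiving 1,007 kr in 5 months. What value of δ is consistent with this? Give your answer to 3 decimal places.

Equating discounted utilities: u(294) = δ^5·u(1007) ⇒ δ^5 = u(294)/u(1007).
With u(x) = x: δ^5 = 294/1007 = 0.29196.
So δ = 0.29196^(1/5) ≈ 0.782.

δ ≈ 0.782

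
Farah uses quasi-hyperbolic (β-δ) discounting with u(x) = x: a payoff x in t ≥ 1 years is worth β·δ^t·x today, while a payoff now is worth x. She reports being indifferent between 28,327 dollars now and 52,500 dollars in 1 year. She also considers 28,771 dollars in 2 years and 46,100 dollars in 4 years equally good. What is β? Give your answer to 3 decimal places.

β ≈ 0.683

The second indifference involves only future payoffs, so β cancels: β·δ^2·28771 = β·δ^4·46100, giving δ^2 = 28771/46100 = 0.62410, so δ = 0.79000.
The first indifference: 28327 = β·δ·52500, so β = 28327/(δ·52500) = 28327/(0.79000·52500) ≈ 0.683.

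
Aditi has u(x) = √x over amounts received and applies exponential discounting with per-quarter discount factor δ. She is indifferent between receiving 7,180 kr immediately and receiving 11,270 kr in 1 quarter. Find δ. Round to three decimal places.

δ ≈ 0.798

The payoff in 1 quarter is discounted by δ, so u(7180) = δ·u(11270) and δ = u(7180)/u(11270).
Since u(x) = √x, δ = √(7180/11270) = 0.79818.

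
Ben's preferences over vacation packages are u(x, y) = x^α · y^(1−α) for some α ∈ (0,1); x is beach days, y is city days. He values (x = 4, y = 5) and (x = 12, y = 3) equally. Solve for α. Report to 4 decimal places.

α ≈ 0.3174

The Cobb–Douglas utilities coincide, so 4^α·5^(1−α) = 12^α·3^(1−α).
Taking logs: α·ln 4 + (1−α)·ln 5 = α·ln 12 + (1−α)·ln 3, i.e. α·-1.0986123 = (1−α)·-0.5108256.
With A = -1.0986123 and B = -0.5108256: α·A = (1−α)·B, so α = B/(A+B) = -0.5108256/-1.6094379 ≈ 0.3174.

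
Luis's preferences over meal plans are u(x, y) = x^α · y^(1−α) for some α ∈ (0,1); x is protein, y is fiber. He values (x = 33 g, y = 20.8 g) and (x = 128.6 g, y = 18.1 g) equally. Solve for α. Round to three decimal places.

α ≈ 0.093

Indifference: 33^α · 20.8^(1−α) = 128.6^α · 18.1^(1−α).
Taking logs: α·ln 33 + (1−α)·ln 20.8 = α·ln 128.6 + (1−α)·ln 18.1, i.e. α·-1.360199 = (1−α)·-0.139041.
With A = -1.360199 and B = -0.139041: α·A = (1−α)·B, so α = B/(A+B) = -0.139041/-1.499240 ≈ 0.093.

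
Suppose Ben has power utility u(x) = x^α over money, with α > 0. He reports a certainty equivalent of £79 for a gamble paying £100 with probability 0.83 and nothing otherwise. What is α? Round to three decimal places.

α ≈ 0.790

The lottery's expected utility is 0.83·u(100) + 0.17·u(0) = 0.83·100^α (since u(0) = 0 for α > 0).
Indifference: 79^α = 0.83·100^α, so (79/100)^α = 0.83.
Take logs: α = ln 0.83 / ln(79/100) ≈ 0.79046.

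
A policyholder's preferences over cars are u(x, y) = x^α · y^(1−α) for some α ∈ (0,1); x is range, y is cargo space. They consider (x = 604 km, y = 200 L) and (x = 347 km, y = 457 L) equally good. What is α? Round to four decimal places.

α ≈ 0.5985

Set the two utilities equal: 604^α·200^(1−α) = 347^α·457^(1−α).
(604/347)^α = (457/200)^(1−α); take logs: α·ln(604/347) = (1−α)·ln(457/200), i.e. α·0.5542494 = (1−α)·0.8263660.
So α/(1−α) = (0.8263660)/(0.5542494) = 1.4909642, and α = 1.4909642/2.4909642 ≈ 0.5985.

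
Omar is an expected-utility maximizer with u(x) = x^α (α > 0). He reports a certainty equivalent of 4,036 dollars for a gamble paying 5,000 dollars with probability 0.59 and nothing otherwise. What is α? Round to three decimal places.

α ≈ 2.463

Since u(0) = 0, the lottery's EU is 0.59·5000^α.
Equating: 4036^α = 0.59·5000^α, i.e. 0.8072^α = 0.59.
α = ln(0.59) / ln(4036/5000) = -0.527633/-0.214184 ≈ 2.463.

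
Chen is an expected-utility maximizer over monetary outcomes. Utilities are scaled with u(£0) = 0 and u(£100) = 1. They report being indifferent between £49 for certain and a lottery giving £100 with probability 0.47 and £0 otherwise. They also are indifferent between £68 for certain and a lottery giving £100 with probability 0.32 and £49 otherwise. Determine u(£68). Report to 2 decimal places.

First, u(£49) = 0.47·u(£100) + 0.53·u(£0) = 0.47.
The second indifference gives u(£68) = 0.32·u(£100) + 0.68·u(£49) = 0.32·1.00 + 0.68·0.47 = 0.6396.

0.64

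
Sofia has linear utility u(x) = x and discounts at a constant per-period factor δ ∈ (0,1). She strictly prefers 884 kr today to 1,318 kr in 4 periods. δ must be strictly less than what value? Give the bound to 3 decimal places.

Under u(x) = x this choice says 884 > δ^4·1318.
Hence δ^4 < 884/1318 = 0.67071, and x ↦ x^(1/4) is increasing on (0,∞).
δ < (884/1318)^(1/4) ≈ 0.905.

δ < 0.905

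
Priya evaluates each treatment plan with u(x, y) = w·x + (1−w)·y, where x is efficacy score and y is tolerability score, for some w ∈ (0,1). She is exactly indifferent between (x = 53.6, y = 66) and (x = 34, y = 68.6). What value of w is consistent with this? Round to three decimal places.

Equating utilities: w·53.6 + (1−w)·66 = w·34 + (1−w)·68.6.
Rearranging, 19.6·w − 2.6·(1−w) = 0.
The marginal rate of substitution is 2.6/19.6, so w = 2.6/(19.6+2.6) = 0.117.

w = 0.117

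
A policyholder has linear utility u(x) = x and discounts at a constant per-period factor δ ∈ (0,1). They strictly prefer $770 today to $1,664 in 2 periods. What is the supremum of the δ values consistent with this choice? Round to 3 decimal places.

Under u(x) = x this choice says 770 > δ^2·1664.
So δ^2 < 770/1664 = 0.46274; taking the square root of both positive sides preserves the inequality.
δ < (770/1664)^(1/2) ≈ 0.680.

δ < 0.680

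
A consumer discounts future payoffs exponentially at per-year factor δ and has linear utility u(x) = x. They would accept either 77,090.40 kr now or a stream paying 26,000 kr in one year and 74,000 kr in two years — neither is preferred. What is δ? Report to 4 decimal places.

Present value of the stream is 26000·δ + 74000·δ². Indifference gives 26000δ + 74000δ² = 77090.40.
Rearranged: 74000δ² + 26000δ − 77090.40 = 0.
δ = (−26000 + √(26000² + 4·74000·77090.40)) / (2·74000) = (−26000 + √23494758400.00) / 148000 ≈ 0.8600.

δ ≈ 0.8600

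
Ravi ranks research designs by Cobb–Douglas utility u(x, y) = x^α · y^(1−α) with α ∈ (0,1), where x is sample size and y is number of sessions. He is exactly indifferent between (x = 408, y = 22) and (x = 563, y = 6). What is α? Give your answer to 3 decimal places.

α ≈ 0.801

Set the two utilities equal: 408^α·22^(1−α) = 563^α·6^(1−α).
Rearrange to (408/563)^α = (6/22)^(1−α) and take logs: α·-0.322012 = (1−α)·-1.299283.
With A = -0.322012 and B = -1.299283: α·A = (1−α)·B, so α = B/(A+B) = -1.299283/-1.621295 ≈ 0.801.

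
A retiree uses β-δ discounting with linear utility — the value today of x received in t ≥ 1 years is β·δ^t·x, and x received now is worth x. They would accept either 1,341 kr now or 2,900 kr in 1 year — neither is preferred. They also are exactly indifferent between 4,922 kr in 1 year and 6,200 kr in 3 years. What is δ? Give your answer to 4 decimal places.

The second indifference involves only future payoffs, so β cancels: β·δ^1·4922 = β·δ^3·6200, giving δ^2 = 4922/6200 = 0.79387, so δ = 0.89099.

δ ≈ 0.8910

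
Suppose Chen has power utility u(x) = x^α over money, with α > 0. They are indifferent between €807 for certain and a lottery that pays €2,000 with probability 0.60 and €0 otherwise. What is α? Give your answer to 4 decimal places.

The lottery's expected utility is 0.60·u(2000) + 0.40·u(0) = 0.60·2000^α (since u(0) = 0 for α > 0).
Indifference: 807^α = 0.60·2000^α, so (807/2000)^α = 0.60.
α = ln(0.60) / ln(807/2000) = -0.5108256/-0.9075788 ≈ 0.5628.

α ≈ 0.5628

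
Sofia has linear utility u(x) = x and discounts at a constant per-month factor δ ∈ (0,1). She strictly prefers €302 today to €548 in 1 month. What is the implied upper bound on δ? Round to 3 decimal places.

Under u(x) = x this choice says 302 > δ·548.
Dividing through by 548 gives δ < 0.55109.

δ < 0.551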